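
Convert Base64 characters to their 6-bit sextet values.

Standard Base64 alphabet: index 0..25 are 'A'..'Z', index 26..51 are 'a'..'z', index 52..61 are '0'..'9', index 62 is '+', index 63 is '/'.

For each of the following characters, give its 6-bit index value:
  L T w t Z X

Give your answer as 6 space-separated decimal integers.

'L': A..Z range, ord('L') − ord('A') = 11
'T': A..Z range, ord('T') − ord('A') = 19
'w': a..z range, 26 + ord('w') − ord('a') = 48
't': a..z range, 26 + ord('t') − ord('a') = 45
'Z': A..Z range, ord('Z') − ord('A') = 25
'X': A..Z range, ord('X') − ord('A') = 23

Answer: 11 19 48 45 25 23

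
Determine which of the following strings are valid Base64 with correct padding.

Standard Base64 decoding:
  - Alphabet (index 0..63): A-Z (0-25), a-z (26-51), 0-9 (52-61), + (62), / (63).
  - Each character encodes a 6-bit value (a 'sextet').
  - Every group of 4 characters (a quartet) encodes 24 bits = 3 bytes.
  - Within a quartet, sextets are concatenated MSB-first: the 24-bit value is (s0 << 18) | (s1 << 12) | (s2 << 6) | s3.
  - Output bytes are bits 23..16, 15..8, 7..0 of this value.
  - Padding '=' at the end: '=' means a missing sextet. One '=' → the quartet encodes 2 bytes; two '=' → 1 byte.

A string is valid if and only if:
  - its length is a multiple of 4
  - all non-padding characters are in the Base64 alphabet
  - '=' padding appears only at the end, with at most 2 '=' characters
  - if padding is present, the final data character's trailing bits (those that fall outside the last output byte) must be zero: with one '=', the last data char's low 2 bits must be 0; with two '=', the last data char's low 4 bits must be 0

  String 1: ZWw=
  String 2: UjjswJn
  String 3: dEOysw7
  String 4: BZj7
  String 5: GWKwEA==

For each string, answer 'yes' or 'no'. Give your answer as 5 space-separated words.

Answer: yes no no yes yes

Derivation:
String 1: 'ZWw=' → valid
String 2: 'UjjswJn' → invalid (len=7 not mult of 4)
String 3: 'dEOysw7' → invalid (len=7 not mult of 4)
String 4: 'BZj7' → valid
String 5: 'GWKwEA==' → valid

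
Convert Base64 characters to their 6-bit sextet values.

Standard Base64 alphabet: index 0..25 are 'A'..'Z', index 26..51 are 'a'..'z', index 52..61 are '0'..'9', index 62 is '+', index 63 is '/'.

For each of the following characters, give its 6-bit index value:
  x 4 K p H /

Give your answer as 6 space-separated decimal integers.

Answer: 49 56 10 41 7 63

Derivation:
'x': a..z range, 26 + ord('x') − ord('a') = 49
'4': 0..9 range, 52 + ord('4') − ord('0') = 56
'K': A..Z range, ord('K') − ord('A') = 10
'p': a..z range, 26 + ord('p') − ord('a') = 41
'H': A..Z range, ord('H') − ord('A') = 7
'/': index 63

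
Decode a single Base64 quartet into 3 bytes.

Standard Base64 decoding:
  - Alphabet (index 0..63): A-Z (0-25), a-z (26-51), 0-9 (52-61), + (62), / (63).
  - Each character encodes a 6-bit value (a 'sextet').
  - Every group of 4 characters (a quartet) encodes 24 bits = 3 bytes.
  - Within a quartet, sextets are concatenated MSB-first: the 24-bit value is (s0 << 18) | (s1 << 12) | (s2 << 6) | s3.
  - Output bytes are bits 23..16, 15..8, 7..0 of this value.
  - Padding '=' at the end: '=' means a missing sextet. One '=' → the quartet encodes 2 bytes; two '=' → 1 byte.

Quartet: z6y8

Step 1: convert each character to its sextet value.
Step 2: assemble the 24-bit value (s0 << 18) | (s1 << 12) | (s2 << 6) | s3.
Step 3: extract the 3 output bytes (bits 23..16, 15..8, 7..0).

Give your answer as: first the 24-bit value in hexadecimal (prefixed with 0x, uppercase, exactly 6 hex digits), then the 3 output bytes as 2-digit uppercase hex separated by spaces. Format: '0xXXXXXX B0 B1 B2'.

Sextets: z=51, 6=58, y=50, 8=60
24-bit: (51<<18) | (58<<12) | (50<<6) | 60
      = 0xCC0000 | 0x03A000 | 0x000C80 | 0x00003C
      = 0xCFACBC
Bytes: (v>>16)&0xFF=CF, (v>>8)&0xFF=AC, v&0xFF=BC

Answer: 0xCFACBC CF AC BC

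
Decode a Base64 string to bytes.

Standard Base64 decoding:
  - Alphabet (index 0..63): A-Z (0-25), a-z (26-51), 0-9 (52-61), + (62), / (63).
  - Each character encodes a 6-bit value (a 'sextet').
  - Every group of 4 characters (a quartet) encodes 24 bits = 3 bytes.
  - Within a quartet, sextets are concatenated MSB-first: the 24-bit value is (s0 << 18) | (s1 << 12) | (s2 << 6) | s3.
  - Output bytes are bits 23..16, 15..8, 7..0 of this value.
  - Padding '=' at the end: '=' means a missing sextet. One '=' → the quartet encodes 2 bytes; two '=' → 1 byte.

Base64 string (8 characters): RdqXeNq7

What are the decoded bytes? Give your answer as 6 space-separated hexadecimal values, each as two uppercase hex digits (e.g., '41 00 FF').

Answer: 45 DA 97 78 DA BB

Derivation:
After char 0 ('R'=17): chars_in_quartet=1 acc=0x11 bytes_emitted=0
After char 1 ('d'=29): chars_in_quartet=2 acc=0x45D bytes_emitted=0
After char 2 ('q'=42): chars_in_quartet=3 acc=0x1176A bytes_emitted=0
After char 3 ('X'=23): chars_in_quartet=4 acc=0x45DA97 -> emit 45 DA 97, reset; bytes_emitted=3
After char 4 ('e'=30): chars_in_quartet=1 acc=0x1E bytes_emitted=3
After char 5 ('N'=13): chars_in_quartet=2 acc=0x78D bytes_emitted=3
After char 6 ('q'=42): chars_in_quartet=3 acc=0x1E36A bytes_emitted=3
After char 7 ('7'=59): chars_in_quartet=4 acc=0x78DABB -> emit 78 DA BB, reset; bytes_emitted=6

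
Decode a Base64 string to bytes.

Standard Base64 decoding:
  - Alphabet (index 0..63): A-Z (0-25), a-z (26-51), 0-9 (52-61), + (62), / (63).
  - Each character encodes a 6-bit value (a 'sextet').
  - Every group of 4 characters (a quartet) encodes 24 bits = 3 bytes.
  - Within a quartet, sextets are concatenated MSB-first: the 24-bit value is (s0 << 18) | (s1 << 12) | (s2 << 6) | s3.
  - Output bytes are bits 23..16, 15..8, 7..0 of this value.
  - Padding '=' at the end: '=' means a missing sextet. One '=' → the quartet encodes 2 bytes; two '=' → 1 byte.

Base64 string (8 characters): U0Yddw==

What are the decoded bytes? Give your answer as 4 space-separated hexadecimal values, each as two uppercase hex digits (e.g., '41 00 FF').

Answer: 53 46 1D 77

Derivation:
After char 0 ('U'=20): chars_in_quartet=1 acc=0x14 bytes_emitted=0
After char 1 ('0'=52): chars_in_quartet=2 acc=0x534 bytes_emitted=0
After char 2 ('Y'=24): chars_in_quartet=3 acc=0x14D18 bytes_emitted=0
After char 3 ('d'=29): chars_in_quartet=4 acc=0x53461D -> emit 53 46 1D, reset; bytes_emitted=3
After char 4 ('d'=29): chars_in_quartet=1 acc=0x1D bytes_emitted=3
After char 5 ('w'=48): chars_in_quartet=2 acc=0x770 bytes_emitted=3
Padding '==': partial quartet acc=0x770 -> emit 77; bytes_emitted=4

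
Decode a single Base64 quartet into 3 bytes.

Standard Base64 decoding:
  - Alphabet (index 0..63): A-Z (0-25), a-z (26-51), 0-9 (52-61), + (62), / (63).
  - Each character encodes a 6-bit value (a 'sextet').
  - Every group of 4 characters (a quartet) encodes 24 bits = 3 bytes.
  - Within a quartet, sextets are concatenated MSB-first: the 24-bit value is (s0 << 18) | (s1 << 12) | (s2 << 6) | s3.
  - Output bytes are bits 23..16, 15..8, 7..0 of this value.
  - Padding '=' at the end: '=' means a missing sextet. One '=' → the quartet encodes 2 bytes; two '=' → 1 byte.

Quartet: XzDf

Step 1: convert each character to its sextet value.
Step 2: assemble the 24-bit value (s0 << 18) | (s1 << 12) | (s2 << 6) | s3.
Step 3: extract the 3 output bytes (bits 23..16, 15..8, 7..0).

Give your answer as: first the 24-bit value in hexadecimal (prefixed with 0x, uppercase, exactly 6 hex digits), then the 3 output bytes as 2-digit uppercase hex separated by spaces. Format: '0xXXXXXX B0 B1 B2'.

Sextets: X=23, z=51, D=3, f=31
24-bit: (23<<18) | (51<<12) | (3<<6) | 31
      = 0x5C0000 | 0x033000 | 0x0000C0 | 0x00001F
      = 0x5F30DF
Bytes: (v>>16)&0xFF=5F, (v>>8)&0xFF=30, v&0xFF=DF

Answer: 0x5F30DF 5F 30 DF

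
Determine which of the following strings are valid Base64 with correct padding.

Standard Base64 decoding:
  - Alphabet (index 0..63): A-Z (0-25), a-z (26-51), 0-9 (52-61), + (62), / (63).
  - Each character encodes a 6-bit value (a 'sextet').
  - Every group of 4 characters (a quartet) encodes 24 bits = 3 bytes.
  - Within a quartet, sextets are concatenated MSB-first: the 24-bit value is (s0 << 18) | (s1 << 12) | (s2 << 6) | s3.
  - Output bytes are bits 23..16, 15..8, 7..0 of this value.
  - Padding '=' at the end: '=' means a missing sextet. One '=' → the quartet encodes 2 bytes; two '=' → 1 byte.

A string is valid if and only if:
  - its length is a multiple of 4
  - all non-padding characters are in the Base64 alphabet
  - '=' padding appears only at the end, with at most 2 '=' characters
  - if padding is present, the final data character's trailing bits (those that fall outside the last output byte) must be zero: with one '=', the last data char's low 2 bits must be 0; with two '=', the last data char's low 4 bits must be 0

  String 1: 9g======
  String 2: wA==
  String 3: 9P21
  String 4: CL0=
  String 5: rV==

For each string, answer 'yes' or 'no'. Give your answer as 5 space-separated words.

String 1: '9g======' → invalid (6 pad chars (max 2))
String 2: 'wA==' → valid
String 3: '9P21' → valid
String 4: 'CL0=' → valid
String 5: 'rV==' → invalid (bad trailing bits)

Answer: no yes yes yes no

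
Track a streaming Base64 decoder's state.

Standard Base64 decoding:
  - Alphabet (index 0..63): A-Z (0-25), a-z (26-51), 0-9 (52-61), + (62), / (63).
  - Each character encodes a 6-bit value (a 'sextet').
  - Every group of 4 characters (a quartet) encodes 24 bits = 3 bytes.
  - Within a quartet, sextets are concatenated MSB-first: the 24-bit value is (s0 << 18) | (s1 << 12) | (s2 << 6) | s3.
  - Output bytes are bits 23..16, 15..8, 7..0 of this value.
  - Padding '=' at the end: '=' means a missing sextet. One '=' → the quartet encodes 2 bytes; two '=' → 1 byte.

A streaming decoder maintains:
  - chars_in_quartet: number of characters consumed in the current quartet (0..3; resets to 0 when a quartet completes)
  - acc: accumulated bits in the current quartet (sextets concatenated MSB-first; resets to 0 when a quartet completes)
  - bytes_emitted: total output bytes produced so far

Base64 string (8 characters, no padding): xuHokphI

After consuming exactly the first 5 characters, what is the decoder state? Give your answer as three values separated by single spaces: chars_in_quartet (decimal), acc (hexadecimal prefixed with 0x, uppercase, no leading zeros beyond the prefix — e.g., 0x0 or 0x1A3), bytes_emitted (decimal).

After char 0 ('x'=49): chars_in_quartet=1 acc=0x31 bytes_emitted=0
After char 1 ('u'=46): chars_in_quartet=2 acc=0xC6E bytes_emitted=0
After char 2 ('H'=7): chars_in_quartet=3 acc=0x31B87 bytes_emitted=0
After char 3 ('o'=40): chars_in_quartet=4 acc=0xC6E1E8 -> emit C6 E1 E8, reset; bytes_emitted=3
After char 4 ('k'=36): chars_in_quartet=1 acc=0x24 bytes_emitted=3

Answer: 1 0x24 3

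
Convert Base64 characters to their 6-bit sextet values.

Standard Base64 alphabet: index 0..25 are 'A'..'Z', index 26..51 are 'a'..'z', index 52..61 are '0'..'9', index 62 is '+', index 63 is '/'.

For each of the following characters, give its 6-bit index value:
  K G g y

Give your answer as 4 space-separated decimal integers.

Answer: 10 6 32 50

Derivation:
'K': A..Z range, ord('K') − ord('A') = 10
'G': A..Z range, ord('G') − ord('A') = 6
'g': a..z range, 26 + ord('g') − ord('a') = 32
'y': a..z range, 26 + ord('y') − ord('a') = 50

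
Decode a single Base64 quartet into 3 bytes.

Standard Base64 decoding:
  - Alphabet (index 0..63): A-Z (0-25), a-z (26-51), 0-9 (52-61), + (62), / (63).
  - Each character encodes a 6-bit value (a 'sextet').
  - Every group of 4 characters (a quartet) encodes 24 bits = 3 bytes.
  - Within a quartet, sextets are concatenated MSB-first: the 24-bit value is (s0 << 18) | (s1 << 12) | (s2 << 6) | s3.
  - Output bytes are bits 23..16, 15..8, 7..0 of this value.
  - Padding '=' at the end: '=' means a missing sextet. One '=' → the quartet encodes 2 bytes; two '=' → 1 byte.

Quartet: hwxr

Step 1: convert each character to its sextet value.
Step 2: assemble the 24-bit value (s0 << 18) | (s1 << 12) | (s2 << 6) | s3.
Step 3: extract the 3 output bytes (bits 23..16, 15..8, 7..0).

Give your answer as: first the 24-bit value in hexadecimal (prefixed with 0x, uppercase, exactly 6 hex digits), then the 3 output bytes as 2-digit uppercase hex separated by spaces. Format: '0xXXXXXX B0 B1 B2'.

Answer: 0x870C6B 87 0C 6B

Derivation:
Sextets: h=33, w=48, x=49, r=43
24-bit: (33<<18) | (48<<12) | (49<<6) | 43
      = 0x840000 | 0x030000 | 0x000C40 | 0x00002B
      = 0x870C6B
Bytes: (v>>16)&0xFF=87, (v>>8)&0xFF=0C, v&0xFF=6B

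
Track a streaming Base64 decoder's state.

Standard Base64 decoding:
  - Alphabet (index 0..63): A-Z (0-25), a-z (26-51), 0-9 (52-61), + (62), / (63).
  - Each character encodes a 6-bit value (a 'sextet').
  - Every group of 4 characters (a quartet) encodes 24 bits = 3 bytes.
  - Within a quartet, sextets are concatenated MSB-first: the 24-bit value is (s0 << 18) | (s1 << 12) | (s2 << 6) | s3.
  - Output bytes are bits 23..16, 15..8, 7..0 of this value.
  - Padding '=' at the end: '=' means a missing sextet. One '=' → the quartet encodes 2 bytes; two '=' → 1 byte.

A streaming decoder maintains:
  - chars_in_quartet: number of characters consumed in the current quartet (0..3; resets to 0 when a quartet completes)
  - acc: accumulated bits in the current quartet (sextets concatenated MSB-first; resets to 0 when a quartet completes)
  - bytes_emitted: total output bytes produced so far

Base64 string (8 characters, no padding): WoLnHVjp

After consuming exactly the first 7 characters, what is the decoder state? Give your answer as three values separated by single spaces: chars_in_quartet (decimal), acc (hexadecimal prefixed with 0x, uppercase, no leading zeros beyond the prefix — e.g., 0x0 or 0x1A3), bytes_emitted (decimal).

Answer: 3 0x7563 3

Derivation:
After char 0 ('W'=22): chars_in_quartet=1 acc=0x16 bytes_emitted=0
After char 1 ('o'=40): chars_in_quartet=2 acc=0x5A8 bytes_emitted=0
After char 2 ('L'=11): chars_in_quartet=3 acc=0x16A0B bytes_emitted=0
After char 3 ('n'=39): chars_in_quartet=4 acc=0x5A82E7 -> emit 5A 82 E7, reset; bytes_emitted=3
After char 4 ('H'=7): chars_in_quartet=1 acc=0x7 bytes_emitted=3
After char 5 ('V'=21): chars_in_quartet=2 acc=0x1D5 bytes_emitted=3
After char 6 ('j'=35): chars_in_quartet=3 acc=0x7563 bytes_emitted=3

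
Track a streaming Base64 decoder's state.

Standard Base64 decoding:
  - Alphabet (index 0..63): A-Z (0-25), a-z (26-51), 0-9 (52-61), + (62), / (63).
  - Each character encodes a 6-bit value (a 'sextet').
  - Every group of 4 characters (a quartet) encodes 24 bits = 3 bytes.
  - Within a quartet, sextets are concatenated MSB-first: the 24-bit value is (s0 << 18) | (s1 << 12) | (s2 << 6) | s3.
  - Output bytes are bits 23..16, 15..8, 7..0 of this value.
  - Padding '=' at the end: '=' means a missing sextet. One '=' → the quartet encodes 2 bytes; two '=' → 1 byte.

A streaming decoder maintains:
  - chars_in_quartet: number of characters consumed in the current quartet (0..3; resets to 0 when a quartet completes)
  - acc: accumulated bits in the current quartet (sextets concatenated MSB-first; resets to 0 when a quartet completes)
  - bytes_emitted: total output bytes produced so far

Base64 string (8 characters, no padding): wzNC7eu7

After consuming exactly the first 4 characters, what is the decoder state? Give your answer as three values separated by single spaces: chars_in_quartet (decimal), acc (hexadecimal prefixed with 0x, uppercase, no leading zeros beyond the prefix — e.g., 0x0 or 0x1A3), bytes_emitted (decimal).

Answer: 0 0x0 3

Derivation:
After char 0 ('w'=48): chars_in_quartet=1 acc=0x30 bytes_emitted=0
After char 1 ('z'=51): chars_in_quartet=2 acc=0xC33 bytes_emitted=0
After char 2 ('N'=13): chars_in_quartet=3 acc=0x30CCD bytes_emitted=0
After char 3 ('C'=2): chars_in_quartet=4 acc=0xC33342 -> emit C3 33 42, reset; bytes_emitted=3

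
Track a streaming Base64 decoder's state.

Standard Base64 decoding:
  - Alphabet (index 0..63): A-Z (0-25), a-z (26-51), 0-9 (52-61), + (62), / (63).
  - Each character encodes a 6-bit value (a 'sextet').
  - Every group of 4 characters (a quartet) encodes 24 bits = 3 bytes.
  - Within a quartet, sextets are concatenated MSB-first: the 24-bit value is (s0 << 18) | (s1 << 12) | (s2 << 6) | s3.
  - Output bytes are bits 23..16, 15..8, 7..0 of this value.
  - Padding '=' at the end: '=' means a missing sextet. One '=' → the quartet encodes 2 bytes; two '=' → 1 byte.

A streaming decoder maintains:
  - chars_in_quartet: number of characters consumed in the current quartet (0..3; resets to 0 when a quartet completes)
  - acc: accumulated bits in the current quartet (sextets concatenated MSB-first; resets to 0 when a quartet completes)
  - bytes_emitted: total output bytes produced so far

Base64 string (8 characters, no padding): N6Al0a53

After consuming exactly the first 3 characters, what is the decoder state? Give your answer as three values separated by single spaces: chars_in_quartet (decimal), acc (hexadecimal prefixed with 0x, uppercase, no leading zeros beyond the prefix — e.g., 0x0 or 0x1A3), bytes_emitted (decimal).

After char 0 ('N'=13): chars_in_quartet=1 acc=0xD bytes_emitted=0
After char 1 ('6'=58): chars_in_quartet=2 acc=0x37A bytes_emitted=0
After char 2 ('A'=0): chars_in_quartet=3 acc=0xDE80 bytes_emitted=0

Answer: 3 0xDE80 0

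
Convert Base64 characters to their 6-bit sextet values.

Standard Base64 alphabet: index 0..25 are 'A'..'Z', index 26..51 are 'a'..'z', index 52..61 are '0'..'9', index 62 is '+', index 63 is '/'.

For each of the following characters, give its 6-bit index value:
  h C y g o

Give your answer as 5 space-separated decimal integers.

Answer: 33 2 50 32 40

Derivation:
'h': a..z range, 26 + ord('h') − ord('a') = 33
'C': A..Z range, ord('C') − ord('A') = 2
'y': a..z range, 26 + ord('y') − ord('a') = 50
'g': a..z range, 26 + ord('g') − ord('a') = 32
'o': a..z range, 26 + ord('o') − ord('a') = 40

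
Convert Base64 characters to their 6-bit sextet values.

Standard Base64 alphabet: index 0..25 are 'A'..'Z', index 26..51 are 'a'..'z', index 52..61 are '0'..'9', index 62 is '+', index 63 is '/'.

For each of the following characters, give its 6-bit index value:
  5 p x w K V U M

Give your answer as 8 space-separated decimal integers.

Answer: 57 41 49 48 10 21 20 12

Derivation:
'5': 0..9 range, 52 + ord('5') − ord('0') = 57
'p': a..z range, 26 + ord('p') − ord('a') = 41
'x': a..z range, 26 + ord('x') − ord('a') = 49
'w': a..z range, 26 + ord('w') − ord('a') = 48
'K': A..Z range, ord('K') − ord('A') = 10
'V': A..Z range, ord('V') − ord('A') = 21
'U': A..Z range, ord('U') − ord('A') = 20
'M': A..Z range, ord('M') − ord('A') = 12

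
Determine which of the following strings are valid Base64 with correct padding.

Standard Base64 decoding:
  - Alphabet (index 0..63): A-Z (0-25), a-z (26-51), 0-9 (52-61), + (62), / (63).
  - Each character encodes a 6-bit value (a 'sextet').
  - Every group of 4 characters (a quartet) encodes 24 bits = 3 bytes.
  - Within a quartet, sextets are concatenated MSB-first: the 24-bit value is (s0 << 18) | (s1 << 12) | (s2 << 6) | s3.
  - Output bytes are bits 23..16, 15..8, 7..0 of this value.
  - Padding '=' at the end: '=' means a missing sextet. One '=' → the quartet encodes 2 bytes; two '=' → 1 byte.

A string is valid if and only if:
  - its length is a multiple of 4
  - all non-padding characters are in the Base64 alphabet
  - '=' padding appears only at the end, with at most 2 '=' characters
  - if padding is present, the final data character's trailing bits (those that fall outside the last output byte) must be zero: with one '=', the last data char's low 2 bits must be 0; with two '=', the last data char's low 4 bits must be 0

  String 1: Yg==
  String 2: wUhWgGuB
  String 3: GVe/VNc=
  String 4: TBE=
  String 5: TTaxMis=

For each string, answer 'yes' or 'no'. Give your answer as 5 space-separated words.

Answer: yes yes yes yes yes

Derivation:
String 1: 'Yg==' → valid
String 2: 'wUhWgGuB' → valid
String 3: 'GVe/VNc=' → valid
String 4: 'TBE=' → valid
String 5: 'TTaxMis=' → valid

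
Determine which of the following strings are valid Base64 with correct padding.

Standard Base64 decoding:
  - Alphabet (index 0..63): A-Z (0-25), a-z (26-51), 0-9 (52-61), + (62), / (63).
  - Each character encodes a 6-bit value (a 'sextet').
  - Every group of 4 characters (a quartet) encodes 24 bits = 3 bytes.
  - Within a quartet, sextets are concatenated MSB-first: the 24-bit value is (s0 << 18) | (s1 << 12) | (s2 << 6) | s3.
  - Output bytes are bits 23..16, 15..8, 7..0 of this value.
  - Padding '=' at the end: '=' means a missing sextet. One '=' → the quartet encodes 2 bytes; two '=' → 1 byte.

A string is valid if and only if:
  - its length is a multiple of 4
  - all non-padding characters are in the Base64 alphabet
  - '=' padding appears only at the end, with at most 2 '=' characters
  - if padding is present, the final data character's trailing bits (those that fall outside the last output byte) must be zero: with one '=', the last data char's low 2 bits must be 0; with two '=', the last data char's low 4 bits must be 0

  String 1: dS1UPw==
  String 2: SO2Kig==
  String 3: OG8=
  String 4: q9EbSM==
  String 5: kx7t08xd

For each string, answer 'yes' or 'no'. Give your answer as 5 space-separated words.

String 1: 'dS1UPw==' → valid
String 2: 'SO2Kig==' → valid
String 3: 'OG8=' → valid
String 4: 'q9EbSM==' → invalid (bad trailing bits)
String 5: 'kx7t08xd' → valid

Answer: yes yes yes no yes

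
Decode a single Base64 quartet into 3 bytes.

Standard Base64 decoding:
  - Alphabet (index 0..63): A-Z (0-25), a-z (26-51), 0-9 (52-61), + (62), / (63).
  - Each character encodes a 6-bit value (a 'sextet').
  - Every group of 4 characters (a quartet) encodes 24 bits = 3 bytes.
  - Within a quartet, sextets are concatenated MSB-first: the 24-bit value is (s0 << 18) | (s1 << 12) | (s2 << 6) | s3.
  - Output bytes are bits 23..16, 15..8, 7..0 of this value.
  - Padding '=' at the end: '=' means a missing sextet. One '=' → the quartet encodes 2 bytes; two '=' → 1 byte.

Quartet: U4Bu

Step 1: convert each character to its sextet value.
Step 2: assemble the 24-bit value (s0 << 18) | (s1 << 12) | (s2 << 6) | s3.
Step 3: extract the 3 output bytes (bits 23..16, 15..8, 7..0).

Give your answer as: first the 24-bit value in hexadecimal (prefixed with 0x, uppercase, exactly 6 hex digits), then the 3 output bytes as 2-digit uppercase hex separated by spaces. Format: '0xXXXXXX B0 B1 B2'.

Answer: 0x53806E 53 80 6E

Derivation:
Sextets: U=20, 4=56, B=1, u=46
24-bit: (20<<18) | (56<<12) | (1<<6) | 46
      = 0x500000 | 0x038000 | 0x000040 | 0x00002E
      = 0x53806E
Bytes: (v>>16)&0xFF=53, (v>>8)&0xFF=80, v&0xFF=6E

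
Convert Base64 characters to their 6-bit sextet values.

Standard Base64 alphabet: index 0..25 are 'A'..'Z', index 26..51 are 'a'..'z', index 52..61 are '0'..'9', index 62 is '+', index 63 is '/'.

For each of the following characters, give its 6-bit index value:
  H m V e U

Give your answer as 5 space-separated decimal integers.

'H': A..Z range, ord('H') − ord('A') = 7
'm': a..z range, 26 + ord('m') − ord('a') = 38
'V': A..Z range, ord('V') − ord('A') = 21
'e': a..z range, 26 + ord('e') − ord('a') = 30
'U': A..Z range, ord('U') − ord('A') = 20

Answer: 7 38 21 30 20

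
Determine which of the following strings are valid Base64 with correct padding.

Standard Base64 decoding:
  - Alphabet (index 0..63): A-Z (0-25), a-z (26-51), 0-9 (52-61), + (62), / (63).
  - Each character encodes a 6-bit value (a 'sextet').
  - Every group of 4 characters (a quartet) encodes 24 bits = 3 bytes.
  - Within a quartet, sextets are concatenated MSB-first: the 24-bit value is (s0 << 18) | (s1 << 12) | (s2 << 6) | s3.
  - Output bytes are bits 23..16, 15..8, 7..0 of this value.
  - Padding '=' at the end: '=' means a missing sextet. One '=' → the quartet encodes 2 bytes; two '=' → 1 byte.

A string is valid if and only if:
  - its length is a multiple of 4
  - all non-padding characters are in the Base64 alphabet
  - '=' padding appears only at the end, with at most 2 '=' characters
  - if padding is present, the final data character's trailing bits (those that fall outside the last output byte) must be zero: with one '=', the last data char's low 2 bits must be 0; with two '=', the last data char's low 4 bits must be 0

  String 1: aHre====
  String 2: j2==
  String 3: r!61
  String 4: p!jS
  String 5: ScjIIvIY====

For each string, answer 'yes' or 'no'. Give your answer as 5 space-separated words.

Answer: no no no no no

Derivation:
String 1: 'aHre====' → invalid (4 pad chars (max 2))
String 2: 'j2==' → invalid (bad trailing bits)
String 3: 'r!61' → invalid (bad char(s): ['!'])
String 4: 'p!jS' → invalid (bad char(s): ['!'])
String 5: 'ScjIIvIY====' → invalid (4 pad chars (max 2))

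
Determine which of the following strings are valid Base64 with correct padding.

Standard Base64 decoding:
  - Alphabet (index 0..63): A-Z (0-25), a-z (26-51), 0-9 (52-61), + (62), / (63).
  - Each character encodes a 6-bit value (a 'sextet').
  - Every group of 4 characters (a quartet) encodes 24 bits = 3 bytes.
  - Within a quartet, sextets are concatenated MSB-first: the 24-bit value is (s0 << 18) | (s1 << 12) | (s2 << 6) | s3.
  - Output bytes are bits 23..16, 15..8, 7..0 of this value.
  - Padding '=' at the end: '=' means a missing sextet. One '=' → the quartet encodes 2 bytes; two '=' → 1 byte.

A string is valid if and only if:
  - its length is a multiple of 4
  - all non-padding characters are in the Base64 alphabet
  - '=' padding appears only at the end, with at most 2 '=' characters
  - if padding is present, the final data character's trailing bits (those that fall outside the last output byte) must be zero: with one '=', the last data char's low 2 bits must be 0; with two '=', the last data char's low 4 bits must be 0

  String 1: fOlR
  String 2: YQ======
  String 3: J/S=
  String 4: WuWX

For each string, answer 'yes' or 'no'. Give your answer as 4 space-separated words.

String 1: 'fOlR' → valid
String 2: 'YQ======' → invalid (6 pad chars (max 2))
String 3: 'J/S=' → invalid (bad trailing bits)
String 4: 'WuWX' → valid

Answer: yes no no yes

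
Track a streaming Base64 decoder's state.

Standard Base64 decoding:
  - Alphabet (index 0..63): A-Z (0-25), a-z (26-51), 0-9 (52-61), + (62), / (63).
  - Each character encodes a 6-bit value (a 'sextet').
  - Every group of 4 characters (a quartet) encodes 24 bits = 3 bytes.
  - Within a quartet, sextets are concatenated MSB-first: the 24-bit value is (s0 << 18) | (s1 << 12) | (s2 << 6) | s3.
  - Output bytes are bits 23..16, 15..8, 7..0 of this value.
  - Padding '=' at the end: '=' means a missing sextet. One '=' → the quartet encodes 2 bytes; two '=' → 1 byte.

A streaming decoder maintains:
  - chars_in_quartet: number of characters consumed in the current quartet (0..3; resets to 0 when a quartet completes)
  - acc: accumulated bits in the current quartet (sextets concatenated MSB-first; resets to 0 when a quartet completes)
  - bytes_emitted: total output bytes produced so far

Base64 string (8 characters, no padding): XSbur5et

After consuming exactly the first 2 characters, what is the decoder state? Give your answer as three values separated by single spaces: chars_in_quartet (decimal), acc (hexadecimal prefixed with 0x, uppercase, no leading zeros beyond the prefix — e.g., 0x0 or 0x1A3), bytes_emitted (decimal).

After char 0 ('X'=23): chars_in_quartet=1 acc=0x17 bytes_emitted=0
After char 1 ('S'=18): chars_in_quartet=2 acc=0x5D2 bytes_emitted=0

Answer: 2 0x5D2 0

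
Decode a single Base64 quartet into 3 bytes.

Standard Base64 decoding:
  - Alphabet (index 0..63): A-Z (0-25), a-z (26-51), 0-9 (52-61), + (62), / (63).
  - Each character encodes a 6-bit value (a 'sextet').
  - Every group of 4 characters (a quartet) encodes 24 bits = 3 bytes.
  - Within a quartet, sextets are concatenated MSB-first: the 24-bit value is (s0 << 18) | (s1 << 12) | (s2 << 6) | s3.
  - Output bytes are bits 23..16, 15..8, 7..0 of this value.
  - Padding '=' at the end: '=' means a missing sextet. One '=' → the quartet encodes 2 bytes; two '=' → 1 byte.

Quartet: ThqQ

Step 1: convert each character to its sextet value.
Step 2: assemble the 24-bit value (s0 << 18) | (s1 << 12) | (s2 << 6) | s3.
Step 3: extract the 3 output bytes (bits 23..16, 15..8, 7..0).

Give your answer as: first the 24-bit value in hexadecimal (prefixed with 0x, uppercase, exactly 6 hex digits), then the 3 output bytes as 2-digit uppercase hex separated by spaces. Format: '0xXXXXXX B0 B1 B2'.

Sextets: T=19, h=33, q=42, Q=16
24-bit: (19<<18) | (33<<12) | (42<<6) | 16
      = 0x4C0000 | 0x021000 | 0x000A80 | 0x000010
      = 0x4E1A90
Bytes: (v>>16)&0xFF=4E, (v>>8)&0xFF=1A, v&0xFF=90

Answer: 0x4E1A90 4E 1A 90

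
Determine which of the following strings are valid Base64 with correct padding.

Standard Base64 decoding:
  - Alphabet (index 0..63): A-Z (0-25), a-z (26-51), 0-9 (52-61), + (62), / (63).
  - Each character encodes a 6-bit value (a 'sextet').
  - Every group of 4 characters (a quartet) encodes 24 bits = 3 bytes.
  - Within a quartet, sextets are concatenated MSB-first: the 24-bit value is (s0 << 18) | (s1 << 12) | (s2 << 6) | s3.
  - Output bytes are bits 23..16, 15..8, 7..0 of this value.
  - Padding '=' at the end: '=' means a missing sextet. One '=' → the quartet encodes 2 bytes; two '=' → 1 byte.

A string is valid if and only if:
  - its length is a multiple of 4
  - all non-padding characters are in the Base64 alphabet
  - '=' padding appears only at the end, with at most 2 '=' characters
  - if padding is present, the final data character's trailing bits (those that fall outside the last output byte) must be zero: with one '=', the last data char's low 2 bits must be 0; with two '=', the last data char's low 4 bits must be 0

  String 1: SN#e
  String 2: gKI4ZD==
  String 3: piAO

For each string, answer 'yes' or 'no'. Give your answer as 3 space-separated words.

String 1: 'SN#e' → invalid (bad char(s): ['#'])
String 2: 'gKI4ZD==' → invalid (bad trailing bits)
String 3: 'piAO' → valid

Answer: no no yes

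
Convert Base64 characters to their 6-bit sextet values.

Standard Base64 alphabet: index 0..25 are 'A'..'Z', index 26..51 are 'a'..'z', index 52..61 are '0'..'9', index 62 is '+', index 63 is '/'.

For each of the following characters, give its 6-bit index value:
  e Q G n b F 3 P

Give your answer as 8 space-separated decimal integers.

Answer: 30 16 6 39 27 5 55 15

Derivation:
'e': a..z range, 26 + ord('e') − ord('a') = 30
'Q': A..Z range, ord('Q') − ord('A') = 16
'G': A..Z range, ord('G') − ord('A') = 6
'n': a..z range, 26 + ord('n') − ord('a') = 39
'b': a..z range, 26 + ord('b') − ord('a') = 27
'F': A..Z range, ord('F') − ord('A') = 5
'3': 0..9 range, 52 + ord('3') − ord('0') = 55
'P': A..Z range, ord('P') − ord('A') = 15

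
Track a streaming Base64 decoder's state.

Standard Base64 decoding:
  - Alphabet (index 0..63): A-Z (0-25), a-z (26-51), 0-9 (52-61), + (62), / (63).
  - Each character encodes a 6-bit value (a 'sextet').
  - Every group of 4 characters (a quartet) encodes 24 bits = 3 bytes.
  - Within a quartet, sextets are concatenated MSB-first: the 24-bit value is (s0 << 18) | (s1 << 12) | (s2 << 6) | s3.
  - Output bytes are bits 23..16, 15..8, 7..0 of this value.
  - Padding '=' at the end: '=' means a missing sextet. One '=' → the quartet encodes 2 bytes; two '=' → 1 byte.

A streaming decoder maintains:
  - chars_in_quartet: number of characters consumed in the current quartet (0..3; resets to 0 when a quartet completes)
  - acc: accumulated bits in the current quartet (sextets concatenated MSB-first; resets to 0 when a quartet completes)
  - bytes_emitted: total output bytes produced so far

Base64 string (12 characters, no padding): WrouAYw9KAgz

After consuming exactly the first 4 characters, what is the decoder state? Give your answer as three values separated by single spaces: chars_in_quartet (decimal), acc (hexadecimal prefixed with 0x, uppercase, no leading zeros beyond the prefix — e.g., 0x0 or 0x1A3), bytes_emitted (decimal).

Answer: 0 0x0 3

Derivation:
After char 0 ('W'=22): chars_in_quartet=1 acc=0x16 bytes_emitted=0
After char 1 ('r'=43): chars_in_quartet=2 acc=0x5AB bytes_emitted=0
After char 2 ('o'=40): chars_in_quartet=3 acc=0x16AE8 bytes_emitted=0
After char 3 ('u'=46): chars_in_quartet=4 acc=0x5ABA2E -> emit 5A BA 2E, reset; bytes_emitted=3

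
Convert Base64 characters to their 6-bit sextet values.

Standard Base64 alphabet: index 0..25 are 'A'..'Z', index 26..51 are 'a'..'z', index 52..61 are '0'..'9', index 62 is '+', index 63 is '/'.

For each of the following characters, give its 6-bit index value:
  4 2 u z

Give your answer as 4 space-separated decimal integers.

'4': 0..9 range, 52 + ord('4') − ord('0') = 56
'2': 0..9 range, 52 + ord('2') − ord('0') = 54
'u': a..z range, 26 + ord('u') − ord('a') = 46
'z': a..z range, 26 + ord('z') − ord('a') = 51

Answer: 56 54 46 51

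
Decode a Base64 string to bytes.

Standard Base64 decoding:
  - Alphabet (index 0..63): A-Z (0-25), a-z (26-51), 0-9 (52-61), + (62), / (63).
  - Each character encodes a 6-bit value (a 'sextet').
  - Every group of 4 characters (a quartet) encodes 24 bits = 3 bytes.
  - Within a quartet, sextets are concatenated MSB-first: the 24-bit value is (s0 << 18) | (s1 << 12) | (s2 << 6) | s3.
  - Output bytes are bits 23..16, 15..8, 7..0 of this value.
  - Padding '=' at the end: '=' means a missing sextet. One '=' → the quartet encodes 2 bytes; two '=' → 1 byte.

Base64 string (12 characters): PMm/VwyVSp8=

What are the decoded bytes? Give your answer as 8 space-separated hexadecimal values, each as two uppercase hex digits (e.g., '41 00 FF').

Answer: 3C C9 BF 57 0C 95 4A 9F

Derivation:
After char 0 ('P'=15): chars_in_quartet=1 acc=0xF bytes_emitted=0
After char 1 ('M'=12): chars_in_quartet=2 acc=0x3CC bytes_emitted=0
After char 2 ('m'=38): chars_in_quartet=3 acc=0xF326 bytes_emitted=0
After char 3 ('/'=63): chars_in_quartet=4 acc=0x3CC9BF -> emit 3C C9 BF, reset; bytes_emitted=3
After char 4 ('V'=21): chars_in_quartet=1 acc=0x15 bytes_emitted=3
After char 5 ('w'=48): chars_in_quartet=2 acc=0x570 bytes_emitted=3
After char 6 ('y'=50): chars_in_quartet=3 acc=0x15C32 bytes_emitted=3
After char 7 ('V'=21): chars_in_quartet=4 acc=0x570C95 -> emit 57 0C 95, reset; bytes_emitted=6
After char 8 ('S'=18): chars_in_quartet=1 acc=0x12 bytes_emitted=6
After char 9 ('p'=41): chars_in_quartet=2 acc=0x4A9 bytes_emitted=6
After char 10 ('8'=60): chars_in_quartet=3 acc=0x12A7C bytes_emitted=6
Padding '=': partial quartet acc=0x12A7C -> emit 4A 9F; bytes_emitted=8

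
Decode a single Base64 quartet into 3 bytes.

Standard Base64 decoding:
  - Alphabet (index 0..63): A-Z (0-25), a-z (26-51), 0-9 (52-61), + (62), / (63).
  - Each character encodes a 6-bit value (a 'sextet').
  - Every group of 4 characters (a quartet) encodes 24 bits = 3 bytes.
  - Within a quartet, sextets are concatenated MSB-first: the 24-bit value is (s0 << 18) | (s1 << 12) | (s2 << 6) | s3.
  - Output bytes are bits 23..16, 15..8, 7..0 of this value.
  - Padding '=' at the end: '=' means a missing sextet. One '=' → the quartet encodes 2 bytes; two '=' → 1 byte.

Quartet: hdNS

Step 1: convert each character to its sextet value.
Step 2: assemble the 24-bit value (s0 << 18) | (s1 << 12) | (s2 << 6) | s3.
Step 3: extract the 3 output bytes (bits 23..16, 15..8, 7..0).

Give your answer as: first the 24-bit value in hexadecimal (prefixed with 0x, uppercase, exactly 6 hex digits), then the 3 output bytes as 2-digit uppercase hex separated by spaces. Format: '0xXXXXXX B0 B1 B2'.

Answer: 0x85D352 85 D3 52

Derivation:
Sextets: h=33, d=29, N=13, S=18
24-bit: (33<<18) | (29<<12) | (13<<6) | 18
      = 0x840000 | 0x01D000 | 0x000340 | 0x000012
      = 0x85D352
Bytes: (v>>16)&0xFF=85, (v>>8)&0xFF=D3, v&0xFF=52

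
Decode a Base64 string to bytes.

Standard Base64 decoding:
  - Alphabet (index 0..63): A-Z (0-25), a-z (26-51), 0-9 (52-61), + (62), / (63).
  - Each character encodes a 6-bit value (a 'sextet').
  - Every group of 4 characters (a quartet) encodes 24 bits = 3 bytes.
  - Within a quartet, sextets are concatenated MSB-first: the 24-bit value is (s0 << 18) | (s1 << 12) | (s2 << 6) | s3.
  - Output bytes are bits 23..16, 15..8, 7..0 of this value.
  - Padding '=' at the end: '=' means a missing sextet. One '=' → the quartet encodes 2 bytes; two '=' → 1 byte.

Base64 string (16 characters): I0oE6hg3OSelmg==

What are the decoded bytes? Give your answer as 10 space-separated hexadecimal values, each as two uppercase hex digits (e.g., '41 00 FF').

Answer: 23 4A 04 EA 18 37 39 27 A5 9A

Derivation:
After char 0 ('I'=8): chars_in_quartet=1 acc=0x8 bytes_emitted=0
After char 1 ('0'=52): chars_in_quartet=2 acc=0x234 bytes_emitted=0
After char 2 ('o'=40): chars_in_quartet=3 acc=0x8D28 bytes_emitted=0
After char 3 ('E'=4): chars_in_quartet=4 acc=0x234A04 -> emit 23 4A 04, reset; bytes_emitted=3
After char 4 ('6'=58): chars_in_quartet=1 acc=0x3A bytes_emitted=3
After char 5 ('h'=33): chars_in_quartet=2 acc=0xEA1 bytes_emitted=3
After char 6 ('g'=32): chars_in_quartet=3 acc=0x3A860 bytes_emitted=3
After char 7 ('3'=55): chars_in_quartet=4 acc=0xEA1837 -> emit EA 18 37, reset; bytes_emitted=6
After char 8 ('O'=14): chars_in_quartet=1 acc=0xE bytes_emitted=6
After char 9 ('S'=18): chars_in_quartet=2 acc=0x392 bytes_emitted=6
After char 10 ('e'=30): chars_in_quartet=3 acc=0xE49E bytes_emitted=6
After char 11 ('l'=37): chars_in_quartet=4 acc=0x3927A5 -> emit 39 27 A5, reset; bytes_emitted=9
After char 12 ('m'=38): chars_in_quartet=1 acc=0x26 bytes_emitted=9
After char 13 ('g'=32): chars_in_quartet=2 acc=0x9A0 bytes_emitted=9
Padding '==': partial quartet acc=0x9A0 -> emit 9A; bytes_emitted=10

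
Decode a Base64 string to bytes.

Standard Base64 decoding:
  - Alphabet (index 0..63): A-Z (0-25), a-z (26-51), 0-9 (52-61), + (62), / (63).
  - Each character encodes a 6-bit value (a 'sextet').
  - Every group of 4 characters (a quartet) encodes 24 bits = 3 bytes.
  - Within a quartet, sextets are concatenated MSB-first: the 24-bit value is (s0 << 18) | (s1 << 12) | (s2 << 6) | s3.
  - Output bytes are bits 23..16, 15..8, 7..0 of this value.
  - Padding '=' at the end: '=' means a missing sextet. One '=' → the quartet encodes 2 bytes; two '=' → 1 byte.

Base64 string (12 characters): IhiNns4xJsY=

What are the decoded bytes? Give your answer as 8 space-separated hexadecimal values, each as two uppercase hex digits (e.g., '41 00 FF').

After char 0 ('I'=8): chars_in_quartet=1 acc=0x8 bytes_emitted=0
After char 1 ('h'=33): chars_in_quartet=2 acc=0x221 bytes_emitted=0
After char 2 ('i'=34): chars_in_quartet=3 acc=0x8862 bytes_emitted=0
After char 3 ('N'=13): chars_in_quartet=4 acc=0x22188D -> emit 22 18 8D, reset; bytes_emitted=3
After char 4 ('n'=39): chars_in_quartet=1 acc=0x27 bytes_emitted=3
After char 5 ('s'=44): chars_in_quartet=2 acc=0x9EC bytes_emitted=3
After char 6 ('4'=56): chars_in_quartet=3 acc=0x27B38 bytes_emitted=3
After char 7 ('x'=49): chars_in_quartet=4 acc=0x9ECE31 -> emit 9E CE 31, reset; bytes_emitted=6
After char 8 ('J'=9): chars_in_quartet=1 acc=0x9 bytes_emitted=6
After char 9 ('s'=44): chars_in_quartet=2 acc=0x26C bytes_emitted=6
After char 10 ('Y'=24): chars_in_quartet=3 acc=0x9B18 bytes_emitted=6
Padding '=': partial quartet acc=0x9B18 -> emit 26 C6; bytes_emitted=8

Answer: 22 18 8D 9E CE 31 26 C6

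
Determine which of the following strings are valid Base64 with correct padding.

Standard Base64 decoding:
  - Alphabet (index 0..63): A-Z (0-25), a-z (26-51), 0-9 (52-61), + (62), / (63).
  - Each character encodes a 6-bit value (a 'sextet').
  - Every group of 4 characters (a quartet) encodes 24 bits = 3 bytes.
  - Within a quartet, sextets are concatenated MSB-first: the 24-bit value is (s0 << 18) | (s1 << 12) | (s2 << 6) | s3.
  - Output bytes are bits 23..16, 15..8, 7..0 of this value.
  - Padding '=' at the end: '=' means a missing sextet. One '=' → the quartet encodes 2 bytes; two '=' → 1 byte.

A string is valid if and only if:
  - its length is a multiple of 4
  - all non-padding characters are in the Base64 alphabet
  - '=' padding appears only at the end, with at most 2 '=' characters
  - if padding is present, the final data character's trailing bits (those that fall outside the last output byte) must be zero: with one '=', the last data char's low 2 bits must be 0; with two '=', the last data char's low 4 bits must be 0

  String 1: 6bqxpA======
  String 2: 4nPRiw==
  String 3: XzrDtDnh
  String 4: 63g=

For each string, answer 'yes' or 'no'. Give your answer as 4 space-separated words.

Answer: no yes yes yes

Derivation:
String 1: '6bqxpA======' → invalid (6 pad chars (max 2))
String 2: '4nPRiw==' → valid
String 3: 'XzrDtDnh' → valid
String 4: '63g=' → valid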